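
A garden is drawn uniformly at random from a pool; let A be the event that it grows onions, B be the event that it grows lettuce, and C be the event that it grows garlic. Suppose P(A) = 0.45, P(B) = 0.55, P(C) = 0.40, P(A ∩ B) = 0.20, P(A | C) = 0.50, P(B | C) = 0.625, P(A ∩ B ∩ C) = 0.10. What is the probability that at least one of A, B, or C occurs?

0.85

P(A ∩ C) = P(C)·P(A|C) = 0.40 × 0.50 = 0.20
P(B ∩ C) = P(C)·P(B|C) = 0.40 × 0.625 = 0.25
Using inclusion–exclusion:
P(A ∪ B ∪ C) = 0.45 + 0.55 + 0.40 − 0.20 − 0.20 − 0.25 + 0.10 = 0.85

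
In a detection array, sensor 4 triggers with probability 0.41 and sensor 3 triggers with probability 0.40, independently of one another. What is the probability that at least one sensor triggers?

0.646

P(none) = (1 − 0.41) × (1 − 0.40) = 0.59 × 0.60 = 0.354
P(at least one) = 1 − 0.354 = 0.646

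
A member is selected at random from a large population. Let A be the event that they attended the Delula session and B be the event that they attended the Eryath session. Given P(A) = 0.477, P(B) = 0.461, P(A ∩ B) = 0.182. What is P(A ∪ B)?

0.756

Using inclusion–exclusion:
P(A ∪ B) = 0.477 + 0.461 − 0.182 = 0.756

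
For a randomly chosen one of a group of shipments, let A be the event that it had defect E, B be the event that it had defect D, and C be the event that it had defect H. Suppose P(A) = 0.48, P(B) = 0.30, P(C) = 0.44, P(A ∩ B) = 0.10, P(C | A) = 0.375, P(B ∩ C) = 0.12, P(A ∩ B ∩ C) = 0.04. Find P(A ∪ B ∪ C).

0.86

P(A ∩ C) = P(A)·P(C|A) = 0.48 × 0.375 = 0.18
P(A ∪ B ∪ C) = 0.48 + 0.30 + 0.44 − 0.10 − 0.18 − 0.12 + 0.04 = 0.86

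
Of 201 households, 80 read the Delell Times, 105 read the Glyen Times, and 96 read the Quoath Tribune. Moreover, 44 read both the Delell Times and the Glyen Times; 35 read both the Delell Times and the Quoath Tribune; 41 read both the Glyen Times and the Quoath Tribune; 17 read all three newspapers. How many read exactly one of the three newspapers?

By inclusion–exclusion (exactly-one form):
N(exactly one) = 80 + 105 + 96 − 2·44 − 2·35 − 2·41 + 3·17 = 92

92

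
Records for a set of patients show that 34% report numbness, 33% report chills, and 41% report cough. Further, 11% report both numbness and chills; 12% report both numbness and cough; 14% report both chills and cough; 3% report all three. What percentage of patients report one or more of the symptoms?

Inclusion–exclusion gives
P(≥1) = 34 + 33 + 41 − 11 − 12 − 14 + 3 = 74%

74%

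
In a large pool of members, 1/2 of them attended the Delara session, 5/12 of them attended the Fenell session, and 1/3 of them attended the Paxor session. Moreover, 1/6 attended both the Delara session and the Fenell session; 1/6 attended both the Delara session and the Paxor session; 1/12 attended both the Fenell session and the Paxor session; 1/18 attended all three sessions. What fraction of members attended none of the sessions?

1/9

P(at least one) = 1/2 + 5/12 + 1/3 − 1/6 − 1/6 − 1/12 + 1/18 = 8/9
P(none) = 1 − 8/9 = 1/9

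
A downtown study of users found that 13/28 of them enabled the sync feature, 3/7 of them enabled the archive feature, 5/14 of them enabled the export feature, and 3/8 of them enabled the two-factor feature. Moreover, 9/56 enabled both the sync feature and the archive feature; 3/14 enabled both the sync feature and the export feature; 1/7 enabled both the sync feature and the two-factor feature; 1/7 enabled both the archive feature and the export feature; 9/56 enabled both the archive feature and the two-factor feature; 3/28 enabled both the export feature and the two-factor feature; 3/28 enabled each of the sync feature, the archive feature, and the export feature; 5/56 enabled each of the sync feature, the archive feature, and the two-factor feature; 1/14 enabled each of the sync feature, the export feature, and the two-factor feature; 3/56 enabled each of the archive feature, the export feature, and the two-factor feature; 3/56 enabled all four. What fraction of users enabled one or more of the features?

27/28

By inclusion-exclusion,
P(union) = 13/28 + 3/7 + 5/14 + 3/8 − 9/56 − 3/14 − 1/7 − 1/7 − 9/56 − 3/28 + 3/28 + 5/56 + 1/14 + 3/56 − 3/56 = 27/28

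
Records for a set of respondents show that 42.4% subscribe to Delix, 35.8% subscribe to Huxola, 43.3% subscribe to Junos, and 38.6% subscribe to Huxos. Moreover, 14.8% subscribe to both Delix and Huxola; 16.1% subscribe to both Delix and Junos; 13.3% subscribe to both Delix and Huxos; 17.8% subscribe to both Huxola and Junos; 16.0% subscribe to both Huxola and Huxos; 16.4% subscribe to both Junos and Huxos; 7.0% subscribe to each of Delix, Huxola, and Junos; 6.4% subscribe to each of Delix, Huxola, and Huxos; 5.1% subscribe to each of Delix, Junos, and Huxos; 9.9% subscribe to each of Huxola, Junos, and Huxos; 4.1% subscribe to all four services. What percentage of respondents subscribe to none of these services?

By inclusion-exclusion,
P(union) = 42.4 + 35.8 + 43.3 + 38.6 − 14.8 − 16.1 − 13.3 − 17.8 − 16.0 − 16.4 + 7.0 + 6.4 + 5.1 + 9.9 − 4.1 = 90.0%
P(none) = 100% − 90.0% = 10.0%

10.0%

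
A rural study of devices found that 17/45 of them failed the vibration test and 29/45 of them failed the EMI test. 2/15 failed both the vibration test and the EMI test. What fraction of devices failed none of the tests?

1/9

By inclusion-exclusion,
P(≥1) = 17/45 + 29/45 − 2/15 = 8/9
P(none) = 1 − 8/9 = 1/9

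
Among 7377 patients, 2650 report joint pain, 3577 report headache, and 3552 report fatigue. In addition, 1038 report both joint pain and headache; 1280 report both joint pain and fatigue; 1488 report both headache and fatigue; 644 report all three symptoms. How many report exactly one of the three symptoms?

N(exactly one) = 2650 + 3577 + 3552 − 2·1038 − 2·1280 − 2·1488 + 3·644 = 4099

4099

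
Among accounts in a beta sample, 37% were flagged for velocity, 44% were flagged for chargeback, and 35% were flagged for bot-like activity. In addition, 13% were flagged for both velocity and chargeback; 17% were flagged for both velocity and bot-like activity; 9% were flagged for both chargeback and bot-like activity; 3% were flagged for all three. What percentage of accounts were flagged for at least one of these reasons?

Using inclusion–exclusion:
P(at least one) = 37 + 44 + 35 − 13 − 17 − 9 + 3 = 80%

80%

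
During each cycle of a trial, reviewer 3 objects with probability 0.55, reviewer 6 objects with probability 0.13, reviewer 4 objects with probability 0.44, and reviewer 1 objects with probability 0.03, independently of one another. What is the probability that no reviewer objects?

Independence gives P(none) = ∏(1 − pᵢ).
P(none) = (1 − 0.55) × (1 − 0.13) × (1 − 0.44) × (1 − 0.03) = 0.45 × 0.87 × 0.56 × 0.97 = 0.2126628

0.2126628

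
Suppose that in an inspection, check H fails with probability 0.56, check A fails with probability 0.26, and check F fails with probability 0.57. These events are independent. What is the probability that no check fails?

0.140008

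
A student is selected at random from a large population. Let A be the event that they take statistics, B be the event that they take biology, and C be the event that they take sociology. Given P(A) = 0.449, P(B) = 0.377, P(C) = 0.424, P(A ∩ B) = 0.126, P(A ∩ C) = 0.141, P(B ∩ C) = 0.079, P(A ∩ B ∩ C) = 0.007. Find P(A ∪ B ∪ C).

Apply inclusion-exclusion:
P(A ∪ B ∪ C) = 0.449 + 0.377 + 0.424 − 0.126 − 0.141 − 0.079 + 0.007 = 0.911

0.911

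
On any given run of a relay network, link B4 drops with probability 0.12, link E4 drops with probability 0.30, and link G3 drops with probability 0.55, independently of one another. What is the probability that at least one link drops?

0.7228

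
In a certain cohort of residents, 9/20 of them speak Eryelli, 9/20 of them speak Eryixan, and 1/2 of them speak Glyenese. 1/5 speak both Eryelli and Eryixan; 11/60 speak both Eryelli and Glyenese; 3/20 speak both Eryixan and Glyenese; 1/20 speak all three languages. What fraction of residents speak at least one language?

Using inclusion–exclusion:
P(at least one) = 9/20 + 9/20 + 1/2 − 1/5 − 11/60 − 3/20 + 1/20 = 11/12

11/12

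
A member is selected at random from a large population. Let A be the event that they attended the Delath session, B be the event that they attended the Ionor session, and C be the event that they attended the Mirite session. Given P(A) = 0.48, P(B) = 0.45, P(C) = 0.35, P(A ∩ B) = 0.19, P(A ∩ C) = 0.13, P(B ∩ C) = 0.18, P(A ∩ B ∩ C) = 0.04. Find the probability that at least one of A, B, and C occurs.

Apply inclusion-exclusion:
P(A ∪ B ∪ C) = 0.48 + 0.45 + 0.35 − 0.19 − 0.13 − 0.18 + 0.04 = 0.82

0.82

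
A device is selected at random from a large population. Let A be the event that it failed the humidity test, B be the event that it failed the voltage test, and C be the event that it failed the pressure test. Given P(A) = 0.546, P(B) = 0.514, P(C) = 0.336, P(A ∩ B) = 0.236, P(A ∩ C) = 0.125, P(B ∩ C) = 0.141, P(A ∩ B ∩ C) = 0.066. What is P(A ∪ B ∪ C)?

0.960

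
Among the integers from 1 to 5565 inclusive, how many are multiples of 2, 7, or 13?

By inclusion-exclusion,
2782 + 795 + 428 − 397 − 214 − 61 + 30 = 3363

3363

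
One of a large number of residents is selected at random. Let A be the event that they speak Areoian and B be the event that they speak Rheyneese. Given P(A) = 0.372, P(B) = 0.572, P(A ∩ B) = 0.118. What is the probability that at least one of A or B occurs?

P(A ∪ B) = 0.372 + 0.572 − 0.118 = 0.826

0.826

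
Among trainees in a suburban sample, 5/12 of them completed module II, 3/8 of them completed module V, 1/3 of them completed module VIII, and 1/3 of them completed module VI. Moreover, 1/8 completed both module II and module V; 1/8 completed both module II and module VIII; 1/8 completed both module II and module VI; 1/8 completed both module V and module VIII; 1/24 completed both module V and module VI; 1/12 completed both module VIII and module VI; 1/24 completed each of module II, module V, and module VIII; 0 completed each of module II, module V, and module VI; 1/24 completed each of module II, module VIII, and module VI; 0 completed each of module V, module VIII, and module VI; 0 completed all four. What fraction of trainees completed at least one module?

11/12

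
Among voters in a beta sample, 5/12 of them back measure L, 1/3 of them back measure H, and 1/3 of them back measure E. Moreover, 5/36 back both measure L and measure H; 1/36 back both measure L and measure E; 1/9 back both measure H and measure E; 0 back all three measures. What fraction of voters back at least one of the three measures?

P(union) = 5/12 + 1/3 + 1/3 − 5/36 − 1/36 − 1/9 + 0 = 29/36

29/36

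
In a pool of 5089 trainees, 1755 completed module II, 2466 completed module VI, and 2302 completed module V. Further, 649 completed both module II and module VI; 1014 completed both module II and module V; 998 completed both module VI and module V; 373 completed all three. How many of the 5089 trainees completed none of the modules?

854

Using inclusion–exclusion:
N(≥1) = 1755 + 2466 + 2302 − 649 − 1014 − 998 + 373 = 4235
None: 5089 − 4235 = 854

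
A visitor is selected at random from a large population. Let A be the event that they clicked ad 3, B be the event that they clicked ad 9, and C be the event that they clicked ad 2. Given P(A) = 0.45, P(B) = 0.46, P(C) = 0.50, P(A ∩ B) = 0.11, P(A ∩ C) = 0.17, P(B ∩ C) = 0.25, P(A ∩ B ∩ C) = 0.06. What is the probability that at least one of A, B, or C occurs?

P(A ∪ B ∪ C) = 0.45 + 0.46 + 0.50 − 0.11 − 0.17 − 0.25 + 0.06 = 0.94

0.94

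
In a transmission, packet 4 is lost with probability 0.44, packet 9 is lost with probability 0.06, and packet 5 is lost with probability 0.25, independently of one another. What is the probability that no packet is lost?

0.3948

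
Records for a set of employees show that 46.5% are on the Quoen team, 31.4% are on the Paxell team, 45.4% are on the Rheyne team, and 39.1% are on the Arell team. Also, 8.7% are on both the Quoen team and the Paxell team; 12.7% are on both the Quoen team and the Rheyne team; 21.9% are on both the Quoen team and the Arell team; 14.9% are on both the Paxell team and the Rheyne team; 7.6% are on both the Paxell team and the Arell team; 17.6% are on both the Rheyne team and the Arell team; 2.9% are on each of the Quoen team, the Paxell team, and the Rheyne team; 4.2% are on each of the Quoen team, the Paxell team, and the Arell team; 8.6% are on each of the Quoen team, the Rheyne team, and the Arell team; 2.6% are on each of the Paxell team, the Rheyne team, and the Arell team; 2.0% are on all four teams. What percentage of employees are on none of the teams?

4.7%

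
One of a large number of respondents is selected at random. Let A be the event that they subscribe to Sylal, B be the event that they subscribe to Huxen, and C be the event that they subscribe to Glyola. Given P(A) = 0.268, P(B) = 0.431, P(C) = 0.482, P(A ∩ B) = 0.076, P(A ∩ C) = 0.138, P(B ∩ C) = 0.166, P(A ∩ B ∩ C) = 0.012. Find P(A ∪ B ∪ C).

0.813

Inclusion–exclusion gives
P(A ∪ B ∪ C) = 0.268 + 0.431 + 0.482 − 0.076 − 0.138 − 0.166 + 0.012 = 0.813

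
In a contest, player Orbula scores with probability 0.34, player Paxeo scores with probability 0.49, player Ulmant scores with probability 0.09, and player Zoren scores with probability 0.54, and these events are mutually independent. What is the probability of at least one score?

Since the events are independent, P(none) is the product of the individual non-occurrence probabilities.
P(none) = (1 − 0.34) × (1 − 0.49) × (1 − 0.09) × (1 − 0.54) = 0.66 × 0.51 × 0.91 × 0.46 = 0.14090076
P(at least one) = 1 − 0.14090076 = 0.85909924

0.85909924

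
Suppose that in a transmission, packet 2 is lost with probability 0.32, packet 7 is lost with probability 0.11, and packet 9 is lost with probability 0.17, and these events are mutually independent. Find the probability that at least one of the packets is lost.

0.497684

Since the events are independent, P(none) is the product of the individual non-occurrence probabilities.
P(none) = (1 − 0.32) × (1 − 0.11) × (1 − 0.17) = 0.68 × 0.89 × 0.83 = 0.502316
P(at least one) = 1 − 0.502316 = 0.497684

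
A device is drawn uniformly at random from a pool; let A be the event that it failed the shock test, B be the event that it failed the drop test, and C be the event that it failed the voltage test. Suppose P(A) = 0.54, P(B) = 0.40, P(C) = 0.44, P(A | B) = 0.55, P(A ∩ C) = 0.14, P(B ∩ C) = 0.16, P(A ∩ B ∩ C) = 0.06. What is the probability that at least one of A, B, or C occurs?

0.92

P(A ∩ B) = P(B)·P(A|B) = 0.40 × 0.55 = 0.22
By inclusion–exclusion:
P(A ∪ B ∪ C) = 0.54 + 0.40 + 0.44 − 0.22 − 0.14 − 0.16 + 0.06 = 0.92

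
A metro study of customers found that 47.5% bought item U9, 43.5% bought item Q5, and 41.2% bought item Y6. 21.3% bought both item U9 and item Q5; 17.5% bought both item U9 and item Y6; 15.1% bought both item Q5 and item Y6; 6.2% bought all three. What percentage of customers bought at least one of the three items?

84.5%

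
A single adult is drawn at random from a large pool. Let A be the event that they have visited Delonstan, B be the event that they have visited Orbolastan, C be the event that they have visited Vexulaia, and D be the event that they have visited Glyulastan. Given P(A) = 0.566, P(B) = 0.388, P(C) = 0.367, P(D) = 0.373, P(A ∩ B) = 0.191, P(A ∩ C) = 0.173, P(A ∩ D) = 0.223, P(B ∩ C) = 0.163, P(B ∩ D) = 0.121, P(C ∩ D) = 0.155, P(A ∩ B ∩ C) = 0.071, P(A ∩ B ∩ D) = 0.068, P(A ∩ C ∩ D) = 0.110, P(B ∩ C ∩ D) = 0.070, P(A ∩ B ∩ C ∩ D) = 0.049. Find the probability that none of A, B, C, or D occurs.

P(A ∪ B ∪ C ∪ D) = 0.566 + 0.388 + 0.367 + 0.373 − 0.191 − 0.173 − 0.223 − 0.163 − 0.121 − 0.155 + 0.071 + 0.068 + 0.110 + 0.070 − 0.049 = 0.938
P(none) = 1 − 0.938 = 0.062

0.062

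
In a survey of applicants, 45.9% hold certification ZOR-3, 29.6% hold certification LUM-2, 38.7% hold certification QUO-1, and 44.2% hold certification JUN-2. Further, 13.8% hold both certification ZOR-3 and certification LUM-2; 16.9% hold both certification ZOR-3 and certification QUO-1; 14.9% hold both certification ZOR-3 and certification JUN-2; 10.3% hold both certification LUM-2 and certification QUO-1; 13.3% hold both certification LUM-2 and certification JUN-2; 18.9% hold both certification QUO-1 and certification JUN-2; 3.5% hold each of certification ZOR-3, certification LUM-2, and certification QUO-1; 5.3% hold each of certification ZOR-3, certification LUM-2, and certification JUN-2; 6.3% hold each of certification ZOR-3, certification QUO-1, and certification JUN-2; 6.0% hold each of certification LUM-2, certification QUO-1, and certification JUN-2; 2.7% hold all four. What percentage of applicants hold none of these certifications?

11.3%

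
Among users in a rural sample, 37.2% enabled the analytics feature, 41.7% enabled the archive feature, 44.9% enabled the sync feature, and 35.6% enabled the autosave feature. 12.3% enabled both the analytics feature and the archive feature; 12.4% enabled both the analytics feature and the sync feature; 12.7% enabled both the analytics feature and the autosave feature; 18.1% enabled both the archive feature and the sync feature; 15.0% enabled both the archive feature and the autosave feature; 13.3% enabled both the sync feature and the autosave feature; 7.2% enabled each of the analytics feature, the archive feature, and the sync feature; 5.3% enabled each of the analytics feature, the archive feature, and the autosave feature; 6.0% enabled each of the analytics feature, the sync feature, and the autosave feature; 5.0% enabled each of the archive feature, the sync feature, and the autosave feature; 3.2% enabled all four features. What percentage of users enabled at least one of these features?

Inclusion–exclusion gives
P(at least one) = 37.2 + 41.7 + 44.9 + 35.6 − 12.3 − 12.4 − 12.7 − 18.1 − 15.0 − 13.3 + 7.2 + 5.3 + 6.0 + 5.0 − 3.2 = 95.9%

95.9%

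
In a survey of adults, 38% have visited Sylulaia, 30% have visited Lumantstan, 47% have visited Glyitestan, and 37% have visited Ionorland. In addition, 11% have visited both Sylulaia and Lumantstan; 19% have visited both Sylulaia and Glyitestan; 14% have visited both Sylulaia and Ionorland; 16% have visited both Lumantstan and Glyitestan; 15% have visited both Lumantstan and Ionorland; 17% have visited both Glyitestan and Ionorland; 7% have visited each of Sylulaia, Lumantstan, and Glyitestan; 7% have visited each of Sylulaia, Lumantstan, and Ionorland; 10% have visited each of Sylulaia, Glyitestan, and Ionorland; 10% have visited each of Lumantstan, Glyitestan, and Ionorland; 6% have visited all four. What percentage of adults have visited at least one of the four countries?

88%

By inclusion-exclusion,
P(≥1) = 38 + 30 + 47 + 37 − 11 − 19 − 14 − 16 − 15 − 17 + 7 + 7 + 10 + 10 − 6 = 88%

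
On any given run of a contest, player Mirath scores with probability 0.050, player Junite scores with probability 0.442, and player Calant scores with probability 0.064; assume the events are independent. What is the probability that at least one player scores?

0.5038264

P(none) = (1 − 0.050) × (1 − 0.442) × (1 − 0.064) = 0.950 × 0.558 × 0.936 = 0.4961736
P(at least one) = 1 − 0.4961736 = 0.5038264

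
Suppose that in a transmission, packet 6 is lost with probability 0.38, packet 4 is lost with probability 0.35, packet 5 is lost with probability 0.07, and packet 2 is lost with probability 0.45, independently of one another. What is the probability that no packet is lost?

P(none) = (1 − 0.38) × (1 − 0.35) × (1 − 0.07) × (1 − 0.45) = 0.62 × 0.65 × 0.93 × 0.55 = 0.2061345

0.2061345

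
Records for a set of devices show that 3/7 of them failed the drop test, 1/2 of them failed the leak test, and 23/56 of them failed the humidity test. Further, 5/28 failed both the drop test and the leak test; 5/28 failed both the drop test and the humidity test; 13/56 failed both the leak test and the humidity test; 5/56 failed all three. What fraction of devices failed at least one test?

P(at least one) = 3/7 + 1/2 + 23/56 − 5/28 − 5/28 − 13/56 + 5/56 = 47/56

47/56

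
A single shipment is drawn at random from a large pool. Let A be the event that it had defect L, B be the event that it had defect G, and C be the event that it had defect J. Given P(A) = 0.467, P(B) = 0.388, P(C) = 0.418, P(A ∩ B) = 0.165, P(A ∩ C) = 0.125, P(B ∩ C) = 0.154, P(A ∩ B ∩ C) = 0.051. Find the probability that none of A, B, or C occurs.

0.120

Using inclusion–exclusion:
P(A ∪ B ∪ C) = 0.467 + 0.388 + 0.418 − 0.165 − 0.125 − 0.154 + 0.051 = 0.880
P(none) = 1 − 0.880 = 0.120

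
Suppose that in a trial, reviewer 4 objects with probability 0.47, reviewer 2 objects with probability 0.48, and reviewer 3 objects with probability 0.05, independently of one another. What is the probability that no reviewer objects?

0.26182

Since the events are independent, P(none) is the product of the individual non-occurrence probabilities.
P(none) = (1 − 0.47) × (1 − 0.48) × (1 − 0.05) = 0.53 × 0.52 × 0.95 = 0.26182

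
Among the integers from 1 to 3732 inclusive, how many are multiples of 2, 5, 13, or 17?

Using inclusion–exclusion:
1866 + 746 + 287 + 219 − 373 − 143 − 109 − 57 − 43 − 16 + 28 + 21 + 8 + 3 − 1 = 2436

2436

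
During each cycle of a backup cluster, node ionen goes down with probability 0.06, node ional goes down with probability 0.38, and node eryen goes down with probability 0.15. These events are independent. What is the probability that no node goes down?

Since the events are independent, P(none) is the product of the individual non-occurrence probabilities.
P(none) = (1 − 0.06) × (1 − 0.38) × (1 − 0.15) = 0.94 × 0.62 × 0.85 = 0.49538

0.49538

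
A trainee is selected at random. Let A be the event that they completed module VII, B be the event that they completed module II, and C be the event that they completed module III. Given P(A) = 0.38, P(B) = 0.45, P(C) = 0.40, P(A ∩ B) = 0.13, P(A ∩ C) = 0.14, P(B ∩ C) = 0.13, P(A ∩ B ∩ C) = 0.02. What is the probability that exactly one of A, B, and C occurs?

By inclusion–exclusion (exactly-one form):
P(exactly one) = 0.38 + 0.45 + 0.40 − 2·0.13 − 2·0.14 − 2·0.13 + 3·0.02 = 0.49

0.49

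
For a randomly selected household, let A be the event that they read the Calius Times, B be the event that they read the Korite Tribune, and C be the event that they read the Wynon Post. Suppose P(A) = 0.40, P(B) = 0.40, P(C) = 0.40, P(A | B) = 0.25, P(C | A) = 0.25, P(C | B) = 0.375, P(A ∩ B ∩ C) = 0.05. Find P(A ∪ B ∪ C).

P(A ∩ B) = P(B)·P(A|B) = 0.40 × 0.25 = 0.10
P(A ∩ C) = P(A)·P(C|A) = 0.40 × 0.25 = 0.10
P(B ∩ C) = P(B)·P(C|B) = 0.40 × 0.375 = 0.15
Apply inclusion-exclusion:
P(A ∪ B ∪ C) = 0.40 + 0.40 + 0.40 − 0.10 − 0.10 − 0.15 + 0.05 = 0.90

0.90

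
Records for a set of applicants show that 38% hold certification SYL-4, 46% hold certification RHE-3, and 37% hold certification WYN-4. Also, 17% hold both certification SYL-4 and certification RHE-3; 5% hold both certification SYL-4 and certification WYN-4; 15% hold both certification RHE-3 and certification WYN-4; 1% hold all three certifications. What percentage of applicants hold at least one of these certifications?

Using inclusion–exclusion:
P(at least one) = 38 + 46 + 37 − 17 − 5 − 15 + 1 = 85%

85%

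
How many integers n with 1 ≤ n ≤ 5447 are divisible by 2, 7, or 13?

3292

2723 + 778 + 419 − 389 − 209 − 59 + 29 = 3292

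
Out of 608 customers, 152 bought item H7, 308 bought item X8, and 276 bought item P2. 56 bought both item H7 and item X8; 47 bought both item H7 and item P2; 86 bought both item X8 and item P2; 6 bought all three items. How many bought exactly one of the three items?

Using the inclusion–exclusion count for exactly one event:
|exactly one| = 152 + 308 + 276 − 2·56 − 2·47 − 2·86 + 3·6 = 376

376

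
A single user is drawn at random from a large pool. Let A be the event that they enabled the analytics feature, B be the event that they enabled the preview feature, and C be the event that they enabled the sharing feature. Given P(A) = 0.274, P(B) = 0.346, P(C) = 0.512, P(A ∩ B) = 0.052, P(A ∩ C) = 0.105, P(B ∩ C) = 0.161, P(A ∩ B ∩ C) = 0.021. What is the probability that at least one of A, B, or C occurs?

P(A ∪ B ∪ C) = 0.274 + 0.346 + 0.512 − 0.052 − 0.105 − 0.161 + 0.021 = 0.835

0.835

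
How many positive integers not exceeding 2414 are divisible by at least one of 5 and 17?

596

482 + 142 − 28 = 596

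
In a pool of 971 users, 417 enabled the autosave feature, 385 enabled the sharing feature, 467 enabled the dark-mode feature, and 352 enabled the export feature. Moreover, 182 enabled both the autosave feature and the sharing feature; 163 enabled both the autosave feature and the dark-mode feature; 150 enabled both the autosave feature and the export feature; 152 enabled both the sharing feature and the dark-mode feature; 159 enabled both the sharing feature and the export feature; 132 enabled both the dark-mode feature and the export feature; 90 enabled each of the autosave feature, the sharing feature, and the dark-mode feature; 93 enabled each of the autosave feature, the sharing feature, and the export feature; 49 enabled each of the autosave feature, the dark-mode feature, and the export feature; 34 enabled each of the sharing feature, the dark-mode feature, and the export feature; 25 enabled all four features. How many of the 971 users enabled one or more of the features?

924

Inclusion–exclusion gives
|union| = 417 + 385 + 467 + 352 − 182 − 163 − 150 − 152 − 159 − 132 + 90 + 93 + 49 + 34 − 25 = 924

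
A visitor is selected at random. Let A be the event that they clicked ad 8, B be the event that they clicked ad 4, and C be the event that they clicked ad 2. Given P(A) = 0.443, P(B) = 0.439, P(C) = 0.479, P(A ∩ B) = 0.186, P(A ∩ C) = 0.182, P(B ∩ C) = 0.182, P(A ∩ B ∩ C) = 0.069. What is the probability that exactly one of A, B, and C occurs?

P(exactly one) = 0.443 + 0.439 + 0.479 − 2·0.186 − 2·0.182 − 2·0.182 + 3·0.069 = 0.468

0.468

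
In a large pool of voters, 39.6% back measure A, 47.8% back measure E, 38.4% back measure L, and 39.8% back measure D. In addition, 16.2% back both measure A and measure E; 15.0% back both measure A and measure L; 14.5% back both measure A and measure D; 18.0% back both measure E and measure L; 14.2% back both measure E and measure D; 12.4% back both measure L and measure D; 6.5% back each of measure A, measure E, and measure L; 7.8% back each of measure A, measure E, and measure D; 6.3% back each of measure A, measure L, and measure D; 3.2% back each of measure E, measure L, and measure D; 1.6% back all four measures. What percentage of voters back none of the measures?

Using inclusion–exclusion:
P(at least one) = 39.6 + 47.8 + 38.4 + 39.8 − 16.2 − 15.0 − 14.5 − 18.0 − 14.2 − 12.4 + 6.5 + 7.8 + 6.3 + 3.2 − 1.6 = 97.5%
P(none) = 100% − 97.5% = 2.5%

2.5%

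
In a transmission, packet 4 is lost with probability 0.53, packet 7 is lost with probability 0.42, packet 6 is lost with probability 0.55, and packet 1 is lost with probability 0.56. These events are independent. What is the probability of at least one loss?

0.9460252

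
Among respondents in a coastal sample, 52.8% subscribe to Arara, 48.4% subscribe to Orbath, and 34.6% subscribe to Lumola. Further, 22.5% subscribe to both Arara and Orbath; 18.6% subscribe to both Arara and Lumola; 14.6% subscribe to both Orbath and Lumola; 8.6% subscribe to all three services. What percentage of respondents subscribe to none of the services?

11.3%

Apply inclusion-exclusion:
P(at least one) = 52.8 + 48.4 + 34.6 − 22.5 − 18.6 − 14.6 + 8.6 = 88.7%
P(none) = 100% − 88.7% = 11.3%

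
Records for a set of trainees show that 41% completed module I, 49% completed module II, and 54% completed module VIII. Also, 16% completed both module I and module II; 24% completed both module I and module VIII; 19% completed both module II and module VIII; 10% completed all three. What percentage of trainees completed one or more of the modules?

P(union) = 41 + 49 + 54 − 16 − 24 − 19 + 10 = 95%

95%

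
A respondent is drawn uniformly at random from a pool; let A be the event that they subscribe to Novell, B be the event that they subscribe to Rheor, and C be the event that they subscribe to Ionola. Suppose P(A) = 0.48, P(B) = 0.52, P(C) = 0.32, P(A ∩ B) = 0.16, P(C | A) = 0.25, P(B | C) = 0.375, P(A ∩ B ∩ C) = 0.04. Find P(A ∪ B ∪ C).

0.96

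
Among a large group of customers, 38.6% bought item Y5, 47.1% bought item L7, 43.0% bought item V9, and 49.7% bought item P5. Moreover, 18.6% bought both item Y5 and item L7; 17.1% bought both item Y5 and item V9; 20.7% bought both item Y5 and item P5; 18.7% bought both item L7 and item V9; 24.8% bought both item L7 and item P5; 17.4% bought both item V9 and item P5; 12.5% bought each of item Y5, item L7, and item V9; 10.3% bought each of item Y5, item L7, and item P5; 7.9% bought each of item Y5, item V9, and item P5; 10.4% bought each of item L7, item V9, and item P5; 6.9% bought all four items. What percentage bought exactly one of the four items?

39.5%

By inclusion–exclusion (exactly-one form):
P(exactly one) = 38.6 + 47.1 + 43.0 + 49.7 − 2·18.6 − 2·17.1 − 2·20.7 − 2·18.7 − 2·24.8 − 2·17.4 + 3·12.5 + 3·10.3 + 3·7.9 + 3·10.4 − 4·6.9 = 39.5%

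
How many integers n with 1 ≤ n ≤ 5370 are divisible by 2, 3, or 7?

3836

By inclusion–exclusion:
2685 + 1790 + 767 − 895 − 383 − 255 + 127 = 3836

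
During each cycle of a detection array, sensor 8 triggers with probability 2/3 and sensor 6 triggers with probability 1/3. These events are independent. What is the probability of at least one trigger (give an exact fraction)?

P(none) = (1 − 2/3) × (1 − 1/3) = 1/3 × 2/3 = 2/9
P(at least one) = 1 − 2/9 = 7/9

7/9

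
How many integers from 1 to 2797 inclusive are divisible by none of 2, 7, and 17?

1129

floor(2797/2) + floor(2797/7) + floor(2797/17) − floor(2797/14) − floor(2797/34) − floor(2797/119) + floor(2797/238) = 1398 + 399 + 164 − 199 − 82 − 23 + 11 = 1668
2797 − 1668 = 1129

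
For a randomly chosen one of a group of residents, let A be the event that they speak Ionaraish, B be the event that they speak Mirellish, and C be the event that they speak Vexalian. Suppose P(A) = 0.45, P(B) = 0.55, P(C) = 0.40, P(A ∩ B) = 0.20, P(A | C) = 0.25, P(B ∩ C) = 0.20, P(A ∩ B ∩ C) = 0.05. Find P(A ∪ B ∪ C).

0.95

P(A ∩ C) = P(C)·P(A|C) = 0.40 × 0.25 = 0.10
By inclusion-exclusion,
P(A ∪ B ∪ C) = 0.45 + 0.55 + 0.40 − 0.20 − 0.10 − 0.20 + 0.05 = 0.95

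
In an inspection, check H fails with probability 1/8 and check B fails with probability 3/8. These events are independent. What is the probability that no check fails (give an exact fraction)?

35/64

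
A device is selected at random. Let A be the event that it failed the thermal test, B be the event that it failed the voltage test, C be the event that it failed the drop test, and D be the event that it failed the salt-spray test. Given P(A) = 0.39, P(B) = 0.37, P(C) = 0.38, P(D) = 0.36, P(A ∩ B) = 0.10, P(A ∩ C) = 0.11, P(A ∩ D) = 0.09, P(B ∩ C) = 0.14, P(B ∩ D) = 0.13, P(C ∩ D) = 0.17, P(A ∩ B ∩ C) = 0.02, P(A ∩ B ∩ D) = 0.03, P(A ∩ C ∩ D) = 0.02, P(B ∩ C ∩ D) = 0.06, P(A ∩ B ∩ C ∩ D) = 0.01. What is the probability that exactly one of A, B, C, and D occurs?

0.37

P(exactly one) = 0.39 + 0.37 + 0.38 + 0.36 − 2·0.10 − 2·0.11 − 2·0.09 − 2·0.14 − 2·0.13 − 2·0.17 + 3·0.02 + 3·0.03 + 3·0.02 + 3·0.06 − 4·0.01 = 0.37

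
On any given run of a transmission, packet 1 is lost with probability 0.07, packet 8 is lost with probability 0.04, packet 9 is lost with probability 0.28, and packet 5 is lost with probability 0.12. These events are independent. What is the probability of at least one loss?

Independence gives P(none) = ∏(1 − pᵢ).
P(none) = (1 − 0.07) × (1 − 0.04) × (1 − 0.28) × (1 − 0.12) = 0.93 × 0.96 × 0.72 × 0.88 = 0.56567808
P(at least one) = 1 − 0.56567808 = 0.43432192

0.43432192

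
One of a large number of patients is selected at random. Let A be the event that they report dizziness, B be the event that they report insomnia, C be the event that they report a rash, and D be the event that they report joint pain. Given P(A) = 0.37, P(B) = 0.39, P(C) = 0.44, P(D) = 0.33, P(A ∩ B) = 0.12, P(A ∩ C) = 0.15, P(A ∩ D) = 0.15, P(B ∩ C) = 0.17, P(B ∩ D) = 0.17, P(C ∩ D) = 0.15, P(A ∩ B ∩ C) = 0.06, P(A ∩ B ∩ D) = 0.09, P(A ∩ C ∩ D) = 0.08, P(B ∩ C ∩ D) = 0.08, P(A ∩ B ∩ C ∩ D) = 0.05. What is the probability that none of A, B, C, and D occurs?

0.12

Inclusion–exclusion gives
P(A ∪ B ∪ C ∪ D) = 0.37 + 0.39 + 0.44 + 0.33 − 0.12 − 0.15 − 0.15 − 0.17 − 0.17 − 0.15 + 0.06 + 0.09 + 0.08 + 0.08 − 0.05 = 0.88
P(none) = 1 − 0.88 = 0.12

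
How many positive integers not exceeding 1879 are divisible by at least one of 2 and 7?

By inclusion–exclusion:
floor(1879/2) + floor(1879/7) − floor(1879/14) = 939 + 268 − 134 = 1073

1073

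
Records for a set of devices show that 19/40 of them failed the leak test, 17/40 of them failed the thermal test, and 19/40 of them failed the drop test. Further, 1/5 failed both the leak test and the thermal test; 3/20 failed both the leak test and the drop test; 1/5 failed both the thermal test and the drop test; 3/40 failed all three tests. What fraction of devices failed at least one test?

9/10

P(≥1) = 19/40 + 17/40 + 19/40 − 1/5 − 3/20 − 1/5 + 3/40 = 9/10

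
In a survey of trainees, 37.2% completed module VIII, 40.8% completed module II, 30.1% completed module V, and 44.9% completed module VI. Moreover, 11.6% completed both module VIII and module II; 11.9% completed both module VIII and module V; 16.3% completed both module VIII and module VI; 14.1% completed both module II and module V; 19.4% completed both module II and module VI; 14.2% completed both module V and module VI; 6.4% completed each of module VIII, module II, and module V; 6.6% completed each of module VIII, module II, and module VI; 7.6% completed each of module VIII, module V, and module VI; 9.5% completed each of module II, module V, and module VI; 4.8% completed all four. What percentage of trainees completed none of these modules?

9.2%

By inclusion-exclusion,
P(≥1) = 37.2 + 40.8 + 30.1 + 44.9 − 11.6 − 11.9 − 16.3 − 14.1 − 19.4 − 14.2 + 6.4 + 6.6 + 7.6 + 9.5 − 4.8 = 90.8%
P(none) = 100% − 90.8% = 9.2%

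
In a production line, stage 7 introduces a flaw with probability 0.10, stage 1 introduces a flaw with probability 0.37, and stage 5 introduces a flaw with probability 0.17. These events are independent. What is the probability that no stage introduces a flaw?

Since the events are independent, P(none) is the product of the individual non-occurrence probabilities.
P(none) = (1 − 0.10) × (1 − 0.37) × (1 − 0.17) = 0.90 × 0.63 × 0.83 = 0.47061

0.47061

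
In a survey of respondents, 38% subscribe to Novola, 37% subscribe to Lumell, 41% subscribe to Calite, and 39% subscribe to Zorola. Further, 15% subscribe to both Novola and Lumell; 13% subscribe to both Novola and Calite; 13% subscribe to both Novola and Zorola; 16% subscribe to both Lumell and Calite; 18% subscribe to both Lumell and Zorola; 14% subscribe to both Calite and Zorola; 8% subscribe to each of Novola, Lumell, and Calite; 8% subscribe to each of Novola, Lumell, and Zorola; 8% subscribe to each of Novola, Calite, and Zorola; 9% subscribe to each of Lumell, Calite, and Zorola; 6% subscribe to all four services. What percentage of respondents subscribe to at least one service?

93%

P(≥1) = 38 + 37 + 41 + 39 − 15 − 13 − 13 − 16 − 18 − 14 + 8 + 8 + 8 + 9 − 6 = 93%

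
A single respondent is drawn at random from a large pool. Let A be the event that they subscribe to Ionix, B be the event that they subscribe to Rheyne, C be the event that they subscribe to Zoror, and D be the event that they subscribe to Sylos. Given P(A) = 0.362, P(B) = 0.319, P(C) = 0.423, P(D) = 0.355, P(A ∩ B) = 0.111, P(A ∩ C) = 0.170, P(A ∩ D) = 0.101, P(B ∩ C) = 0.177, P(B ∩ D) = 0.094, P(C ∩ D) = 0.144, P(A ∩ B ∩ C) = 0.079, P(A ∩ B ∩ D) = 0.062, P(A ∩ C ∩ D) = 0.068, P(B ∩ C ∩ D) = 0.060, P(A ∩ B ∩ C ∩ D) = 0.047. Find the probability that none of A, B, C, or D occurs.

0.116

By inclusion-exclusion,
P(A ∪ B ∪ C ∪ D) = 0.362 + 0.319 + 0.423 + 0.355 − 0.111 − 0.170 − 0.101 − 0.177 − 0.094 − 0.144 + 0.079 + 0.062 + 0.068 + 0.060 − 0.047 = 0.884
P(none) = 1 − 0.884 = 0.116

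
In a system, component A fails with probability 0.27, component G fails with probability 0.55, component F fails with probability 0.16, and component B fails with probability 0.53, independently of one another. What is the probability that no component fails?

Independence gives P(none) = ∏(1 − pᵢ).
P(none) = (1 − 0.27) × (1 − 0.55) × (1 − 0.16) × (1 − 0.53) = 0.73 × 0.45 × 0.84 × 0.47 = 0.1296918

0.1296918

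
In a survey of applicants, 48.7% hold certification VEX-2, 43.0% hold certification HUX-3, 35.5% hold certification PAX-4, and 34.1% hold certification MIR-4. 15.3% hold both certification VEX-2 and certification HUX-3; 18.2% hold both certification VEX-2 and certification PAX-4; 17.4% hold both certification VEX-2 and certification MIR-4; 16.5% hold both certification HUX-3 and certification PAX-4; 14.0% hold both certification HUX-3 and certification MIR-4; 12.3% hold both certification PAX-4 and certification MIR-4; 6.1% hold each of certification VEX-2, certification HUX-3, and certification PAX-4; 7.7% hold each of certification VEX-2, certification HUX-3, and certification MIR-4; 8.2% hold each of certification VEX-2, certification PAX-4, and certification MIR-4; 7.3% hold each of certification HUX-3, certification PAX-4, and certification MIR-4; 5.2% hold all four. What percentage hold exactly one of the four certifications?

Using the inclusion–exclusion count for exactly one event:
P(exactly one) = 48.7 + 43.0 + 35.5 + 34.1 − 2·15.3 − 2·18.2 − 2·17.4 − 2·16.5 − 2·14.0 − 2·12.3 + 3·6.1 + 3·7.7 + 3·8.2 + 3·7.3 − 4·5.2 = 41.0%

41.0%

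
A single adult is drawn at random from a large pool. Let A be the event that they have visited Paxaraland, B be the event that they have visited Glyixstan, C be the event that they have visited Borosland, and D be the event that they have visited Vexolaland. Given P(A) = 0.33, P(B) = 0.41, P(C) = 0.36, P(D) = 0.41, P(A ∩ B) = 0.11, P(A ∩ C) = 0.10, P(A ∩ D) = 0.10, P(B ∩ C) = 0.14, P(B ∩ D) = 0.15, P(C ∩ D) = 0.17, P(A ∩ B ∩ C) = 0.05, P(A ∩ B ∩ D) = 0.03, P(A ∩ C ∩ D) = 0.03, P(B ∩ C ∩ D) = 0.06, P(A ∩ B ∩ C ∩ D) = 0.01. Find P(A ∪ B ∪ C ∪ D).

Inclusion–exclusion gives
P(A ∪ B ∪ C ∪ D) = 0.33 + 0.41 + 0.36 + 0.41 − 0.11 − 0.10 − 0.10 − 0.14 − 0.15 − 0.17 + 0.05 + 0.03 + 0.03 + 0.06 − 0.01 = 0.90

0.90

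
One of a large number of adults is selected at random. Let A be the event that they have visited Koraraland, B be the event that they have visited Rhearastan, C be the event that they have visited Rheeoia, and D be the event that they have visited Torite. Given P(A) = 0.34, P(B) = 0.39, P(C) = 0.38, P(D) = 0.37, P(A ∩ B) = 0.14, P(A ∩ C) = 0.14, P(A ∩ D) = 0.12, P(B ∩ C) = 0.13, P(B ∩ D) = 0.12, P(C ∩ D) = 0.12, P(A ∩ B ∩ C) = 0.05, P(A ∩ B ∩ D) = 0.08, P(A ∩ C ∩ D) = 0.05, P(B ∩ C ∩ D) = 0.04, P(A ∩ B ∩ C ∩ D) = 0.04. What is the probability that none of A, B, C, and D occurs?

P(A ∪ B ∪ C ∪ D) = 0.34 + 0.39 + 0.38 + 0.37 − 0.14 − 0.14 − 0.12 − 0.13 − 0.12 − 0.12 + 0.05 + 0.08 + 0.05 + 0.04 − 0.04 = 0.89
P(none) = 1 − 0.89 = 0.11

0.11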